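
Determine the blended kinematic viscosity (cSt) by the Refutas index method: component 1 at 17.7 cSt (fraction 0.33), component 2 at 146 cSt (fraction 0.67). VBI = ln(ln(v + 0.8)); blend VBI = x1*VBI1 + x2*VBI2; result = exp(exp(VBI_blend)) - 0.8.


Refutas method: VBN_i = 14.534*ln(ln(visc_i + 0.8)) + 10.975, blended linearly by mass fraction; since VBN is linear in VBI_i = ln(ln(visc_i + 0.8)) and the fractions sum to 1, blend VBI directly: visc = exp(exp(VBI_blend)) - 0.8
VBI_1 = ln(ln(17.7 + 0.8)) = 1.07082
VBI_2 = ln(ln(146 + 0.8)) = 1.60725
VBI_blend = 0.33 * 1.07082 + 0.67 * 1.60725 = 1.43023
visc_blend = exp(exp(1.43023)) - 0.8 = 64.54

64.54 cSt


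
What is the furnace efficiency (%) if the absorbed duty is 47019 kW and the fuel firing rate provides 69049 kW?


Furnace efficiency = Q_absorbed / Q_fuel * 100
= 47019 / 69049 * 100 = 68.10

68.10 %


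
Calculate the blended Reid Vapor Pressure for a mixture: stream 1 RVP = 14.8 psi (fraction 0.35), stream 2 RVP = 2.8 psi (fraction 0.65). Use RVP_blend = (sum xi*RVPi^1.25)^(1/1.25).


Chevron index: RVP_blend = (sum xi*RVPi^1.25)^(1/1.25)
RVP^1.25 terms: 0.35 * 14.8^1.25 + 0.65 * 2.8^1.25 = 12.5143
RVP_blend = 12.5143^(1/1.25) = 7.550

7.550 psi


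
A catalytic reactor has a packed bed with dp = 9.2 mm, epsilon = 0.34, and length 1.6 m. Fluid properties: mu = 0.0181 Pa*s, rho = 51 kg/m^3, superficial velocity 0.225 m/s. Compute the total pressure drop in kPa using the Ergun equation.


dp = 9.2 mm = 0.0092 m
Viscous term = 150*0.0181*0.225*(1-0.34)^2 / (0.0092^2*0.34^3) = 79988.5
Inertial term = 1.75*51*0.225^2*(1-0.34) / (0.0092*0.34^3) = 8246.94
dP/L = 79988.5 + 8246.94 = 88235.4 Pa/m
dP = 88235.4 * 1.6 / 1000 = 141.2 kPa

141.2 kPa


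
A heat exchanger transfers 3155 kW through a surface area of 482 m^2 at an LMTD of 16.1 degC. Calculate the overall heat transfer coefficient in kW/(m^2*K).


From Q = U*A*LMTD, U = Q / (A * LMTD)
U = 3155 / (482 * 16.1) = 3155 / 7760.2 = 0.4066

0.4066 kW/(m^2*K)


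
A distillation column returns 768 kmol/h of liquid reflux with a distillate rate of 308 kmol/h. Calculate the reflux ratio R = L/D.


Reflux ratio definition: R = L / D (liquid returned / distillate withdrawn)
L = 768 kmol/h, D = 308 kmol/h
R = 768 / 308 = 2.494

2.494


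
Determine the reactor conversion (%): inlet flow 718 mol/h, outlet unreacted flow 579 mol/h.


X = (F_in - F_out) / F_in * 100
Moles reacted = 718 - 579 = 139
X = 139 / 718 * 100
= 0.1936 * 100
= 19.36 %

19.36 %


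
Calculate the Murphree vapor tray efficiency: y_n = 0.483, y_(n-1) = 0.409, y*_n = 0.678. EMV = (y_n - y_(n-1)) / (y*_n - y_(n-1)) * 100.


Murphree vapor efficiency: EMV = (y_n - y_(n-1)) / (y*_n - y_(n-1)) * 100
EMV = (0.483 - 0.409) / (0.678 - 0.409) * 100 = 0.074 / 0.269 * 100 = 27.51

27.51 %


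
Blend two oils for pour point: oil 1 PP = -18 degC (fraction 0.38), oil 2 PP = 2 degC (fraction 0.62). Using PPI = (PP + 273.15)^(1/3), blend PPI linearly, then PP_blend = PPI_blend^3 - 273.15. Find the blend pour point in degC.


PPI_1 = (-18 + 273.15)^(1/3) = 6.342569
PPI_2 = (2 + 273.15)^(1/3) = 6.504139
PPI_blend = 0.38 * 6.342569 + 0.62 * 6.504139 = 6.442742
PP_blend = 6.442742^3 - 273.15 = 267.4313 - 273.15 = -5.72

-5.72 degC


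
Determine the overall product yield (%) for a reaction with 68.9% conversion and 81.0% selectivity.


Overall yield = conversion (%) * selectivity (%) / 100
Conversion = 68.9%, Selectivity = 81.0%
Y = 68.9 * 81.0 / 100
= 55.809 %

55.809 %


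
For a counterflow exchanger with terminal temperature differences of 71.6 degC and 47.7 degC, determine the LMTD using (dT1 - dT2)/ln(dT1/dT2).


LMTD = (dT1 - dT2) / ln(dT1/dT2)
= (71.6 - 47.7) / ln(71.6 / 47.7) = 23.9 / 0.406164 = 58.84

58.84 degC


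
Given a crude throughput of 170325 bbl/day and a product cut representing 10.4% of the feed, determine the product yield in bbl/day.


Crude throughput = 170325 bbl/day
Fraction yield = 10.4%
yield = throughput * fraction / 100
yield = 170325 * 10.4 / 100 = 17713.8

17713.8 bbl/day


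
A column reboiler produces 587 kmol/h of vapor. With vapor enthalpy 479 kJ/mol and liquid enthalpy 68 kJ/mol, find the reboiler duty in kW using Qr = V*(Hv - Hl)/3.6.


Qr = 587 * (479 - 68) / 3.6 = 587 * 411 / 3.6 = 67020

67020 kW


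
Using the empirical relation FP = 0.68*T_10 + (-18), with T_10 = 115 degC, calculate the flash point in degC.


FP = 0.68 * 115 + (-18) = 60.2

60.2 degC


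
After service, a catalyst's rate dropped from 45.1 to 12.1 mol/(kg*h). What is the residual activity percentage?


Activity (%) = (rate_used / rate_fresh) * 100
rate_used = 12.1, rate_fresh = 45.1
= (12.1 / 45.1) * 100
= 0.2683 * 100 = 26.83

26.83 %


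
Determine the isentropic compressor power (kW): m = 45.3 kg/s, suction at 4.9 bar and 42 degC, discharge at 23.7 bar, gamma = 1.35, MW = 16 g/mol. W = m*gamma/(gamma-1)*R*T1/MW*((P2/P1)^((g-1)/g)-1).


Isentropic work: W = m*(gamma/(gamma-1))*(R*T1/MW)*((P2/P1)^((gamma-1)/gamma) - 1)
T1 = 42 + 273.15 = 315.15 K
Pressure ratio = 23.7 / 4.9 = 4.83673
Exponent = (1.35 - 1)/1.35 = 0.259259
(P2/P1)^exp - 1 = 4.83673^0.259259 - 1 = 0.504791
W = 45.3 * 1.35 / 0.35 * 8.314 * 315.15 / 16 * 0.504791 = 14440

14440 kW


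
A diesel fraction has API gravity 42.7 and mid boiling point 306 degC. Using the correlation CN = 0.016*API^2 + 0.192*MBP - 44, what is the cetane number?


CN = 0.016 * 42.7^2 + 0.192 * 306 - 44
CN = 29.17264 + 58.752 - 44 = 43.92464

43.92464


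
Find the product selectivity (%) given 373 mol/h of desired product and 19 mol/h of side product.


Selectivity = desired / (desired + undesired) * 100
Total products = 373 + 19 = 392 mol/h
S = 373 / 392 * 100
= 0.9515 * 100
= 95.15 %

95.15 %


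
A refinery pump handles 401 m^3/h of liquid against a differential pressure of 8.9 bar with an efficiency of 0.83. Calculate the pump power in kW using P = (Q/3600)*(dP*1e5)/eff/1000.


Q = 401 / 3600 = 0.111389 m^3/s
P = 0.111389 * (8.9 * 1e5) / 0.83 / 1000 = 119.4

119.4 kW


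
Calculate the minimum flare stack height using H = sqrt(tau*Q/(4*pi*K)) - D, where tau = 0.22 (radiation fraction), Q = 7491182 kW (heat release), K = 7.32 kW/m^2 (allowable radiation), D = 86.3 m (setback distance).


tau*Q/(4*pi*K) = 0.22 * 7491182 / (4 * pi * 7.32) = 17916.5
sqrt(17916.5) = 133.853
H = 133.853 - 86.3 = 47.55

47.55 m


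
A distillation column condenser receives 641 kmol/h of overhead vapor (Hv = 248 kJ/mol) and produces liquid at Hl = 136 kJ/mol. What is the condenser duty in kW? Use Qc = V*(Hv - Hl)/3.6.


Qc = 641 * (248 - 136) / 3.6 = 641 * 112 / 3.6 = 19940

19940 kW


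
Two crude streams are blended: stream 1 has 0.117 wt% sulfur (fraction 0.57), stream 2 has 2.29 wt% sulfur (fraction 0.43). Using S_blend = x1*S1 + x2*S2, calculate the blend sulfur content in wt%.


Linear sulfur blending: S_blend = x1*S1 + x2*S2
Contribution 1: 0.57 * 0.117 = 0.06669 wt%
Contribution 2: 0.43 * 2.29 = 0.9847 wt%
S_blend = 0.06669 + 0.9847 = 1.05139

1.05139 wt%


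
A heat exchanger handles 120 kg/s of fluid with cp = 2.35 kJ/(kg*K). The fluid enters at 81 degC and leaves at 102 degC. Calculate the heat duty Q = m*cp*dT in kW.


Q = m_dot * cp * delta_T
delta_T = 102 - 81 = 21 K
Q = 120 * 2.35 * 21
= 282 * 21
= 5922 kW

5922 kW


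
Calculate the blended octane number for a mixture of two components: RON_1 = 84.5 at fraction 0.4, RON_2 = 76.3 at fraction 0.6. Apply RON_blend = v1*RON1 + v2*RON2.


Linear blending: RON_blend = sum(vi * RONi)
Contribution 1: 0.4 * 84.5 = 33.8
Contribution 2: 0.6 * 76.3 = 45.78
RON_blend = 33.8 + 45.78 = 79.58

79.58


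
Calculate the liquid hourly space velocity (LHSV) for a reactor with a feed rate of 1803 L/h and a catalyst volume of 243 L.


LHSV = volumetric feed rate / catalyst volume
= 1803 L/h / 243 L
= 7.420 h^-1

7.420 h^-1


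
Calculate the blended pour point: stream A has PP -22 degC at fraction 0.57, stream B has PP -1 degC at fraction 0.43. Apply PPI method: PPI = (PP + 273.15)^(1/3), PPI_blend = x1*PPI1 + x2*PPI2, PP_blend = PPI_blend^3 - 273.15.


PPI_1 = (-22 + 273.15)^(1/3) = 6.30925
PPI_2 = (-1 + 273.15)^(1/3) = 6.480414
PPI_blend = 0.57 * 6.30925 + 0.43 * 6.480414 = 6.382851
PP_blend = 6.382851^3 - 273.15 = 260.0424 - 273.15 = -13.11

-13.11 degC


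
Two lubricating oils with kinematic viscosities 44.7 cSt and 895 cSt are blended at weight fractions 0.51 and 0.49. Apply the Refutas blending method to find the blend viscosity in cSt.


Refutas method: VBN_i = 14.534*ln(ln(visc_i + 0.8)) + 10.975, blended linearly by mass fraction; since VBN is linear in VBI_i = ln(ln(visc_i + 0.8)) and the fractions sum to 1, blend VBI directly: visc = exp(exp(VBI_blend)) - 0.8
VBI_1 = ln(ln(44.7 + 0.8)) = 1.33965
VBI_2 = ln(ln(895 + 0.8)) = 1.91659
VBI_blend = 0.51 * 1.33965 + 0.49 * 1.91659 = 1.62235
visc_blend = exp(exp(1.62235)) - 0.8 = 157.6

157.6 cSt


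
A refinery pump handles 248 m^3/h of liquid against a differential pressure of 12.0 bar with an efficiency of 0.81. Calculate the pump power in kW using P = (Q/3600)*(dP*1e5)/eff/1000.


Q = 248 / 3600 = 0.0688889 m^3/s
P = 0.0688889 * (12.0 * 1e5) / 0.81 / 1000 = 102.1

102.1 kW


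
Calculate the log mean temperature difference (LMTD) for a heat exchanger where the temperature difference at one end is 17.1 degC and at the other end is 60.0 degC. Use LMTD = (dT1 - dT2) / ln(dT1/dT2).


LMTD = (dT1 - dT2) / ln(dT1/dT2)
= (17.1 - 60.0) / ln(17.1 / 60.0) = -42.9 / -1.25527 = 34.18

34.18 degC


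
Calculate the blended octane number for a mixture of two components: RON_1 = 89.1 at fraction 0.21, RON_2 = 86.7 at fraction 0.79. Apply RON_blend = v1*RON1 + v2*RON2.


Linear blending: RON_blend = sum(vi * RONi)
Contribution 1: 0.21 * 89.1 = 18.711
Contribution 2: 0.79 * 86.7 = 68.493
RON_blend = 18.711 + 68.493 = 87.204

87.204


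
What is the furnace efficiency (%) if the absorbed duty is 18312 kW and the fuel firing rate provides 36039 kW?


Furnace efficiency = Q_absorbed / Q_fuel * 100
= 18312 / 36039 * 100 = 50.81

50.81 %


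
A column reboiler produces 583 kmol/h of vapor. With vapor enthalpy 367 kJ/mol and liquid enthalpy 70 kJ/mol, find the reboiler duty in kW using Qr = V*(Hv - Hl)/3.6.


Qr = 583 * (367 - 70) / 3.6 = 583 * 297 / 3.6 = 48100

48100 kW


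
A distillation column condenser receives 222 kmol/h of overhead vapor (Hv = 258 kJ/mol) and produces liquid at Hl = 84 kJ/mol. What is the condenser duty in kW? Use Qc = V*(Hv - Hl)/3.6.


Qc = 222 * (258 - 84) / 3.6 = 222 * 174 / 3.6 = 10730

10730 kW


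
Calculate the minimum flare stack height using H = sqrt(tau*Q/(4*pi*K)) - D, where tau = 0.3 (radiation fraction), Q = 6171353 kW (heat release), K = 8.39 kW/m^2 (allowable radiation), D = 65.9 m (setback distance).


tau*Q/(4*pi*K) = 0.3 * 6171353 / (4 * pi * 8.39) = 17560.2
sqrt(17560.2) = 132.515
H = 132.515 - 65.9 = 66.61

66.61 m


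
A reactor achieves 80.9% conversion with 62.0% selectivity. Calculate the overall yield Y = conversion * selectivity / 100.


Overall yield = conversion (%) * selectivity (%) / 100
Conversion = 80.9%, Selectivity = 62.0%
Y = 80.9 * 62.0 / 100
= 50.158 %

50.158 %


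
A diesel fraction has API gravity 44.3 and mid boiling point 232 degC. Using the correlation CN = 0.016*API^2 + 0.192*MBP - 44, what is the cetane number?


CN = 0.016 * 44.3^2 + 0.192 * 232 - 44
CN = 31.39984 + 44.544 - 44 = 31.94384

31.94384


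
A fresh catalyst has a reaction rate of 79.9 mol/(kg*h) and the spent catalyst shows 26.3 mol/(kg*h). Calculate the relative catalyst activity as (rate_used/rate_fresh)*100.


Activity (%) = (rate_used / rate_fresh) * 100
rate_used = 26.3, rate_fresh = 79.9
= (26.3 / 79.9) * 100
= 0.3292 * 100 = 32.92

32.92 %


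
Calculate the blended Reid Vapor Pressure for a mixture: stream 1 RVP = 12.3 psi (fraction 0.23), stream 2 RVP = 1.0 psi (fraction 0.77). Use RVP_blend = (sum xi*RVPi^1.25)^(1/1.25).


Chevron index: RVP_blend = (sum xi*RVPi^1.25)^(1/1.25)
RVP^1.25 terms: 0.23 * 12.3^1.25 + 0.77 * 1.0^1.25 = 6.06797
RVP_blend = 6.06797^(1/1.25) = 4.231

4.231 psi


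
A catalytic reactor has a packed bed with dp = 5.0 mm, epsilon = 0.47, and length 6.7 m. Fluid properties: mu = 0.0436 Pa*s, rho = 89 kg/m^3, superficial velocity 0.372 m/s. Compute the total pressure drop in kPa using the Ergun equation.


dp = 5.0 mm = 0.005 m
Viscous term = 150*0.0436*0.372*(1-0.47)^2 / (0.005^2*0.47^3) = 263293
Inertial term = 1.75*89*0.372^2*(1-0.47) / (0.005*0.47^3) = 22005.2
dP/L = 263293 + 22005.2 = 285298 Pa/m
dP = 285298 * 6.7 / 1000 = 1911 kPa

1911 kPa


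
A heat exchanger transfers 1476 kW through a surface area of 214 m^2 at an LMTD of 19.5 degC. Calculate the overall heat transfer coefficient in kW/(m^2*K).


From Q = U*A*LMTD, U = Q / (A * LMTD)
U = 1476 / (214 * 19.5) = 1476 / 4173 = 0.3537

0.3537 kW/(m^2*K)


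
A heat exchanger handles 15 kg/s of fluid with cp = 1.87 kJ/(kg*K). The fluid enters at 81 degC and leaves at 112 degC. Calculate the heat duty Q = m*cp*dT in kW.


Q = m_dot * cp * delta_T
delta_T = 112 - 81 = 31 K
Q = 15 * 1.87 * 31
= 28.05 * 31
= 869.55 kW

869.55 kW


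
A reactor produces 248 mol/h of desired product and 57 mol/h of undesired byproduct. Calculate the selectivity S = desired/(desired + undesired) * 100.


Selectivity = desired / (desired + undesired) * 100
Total products = 248 + 57 = 305 mol/h
S = 248 / 305 * 100
= 0.8131 * 100
= 81.31 %

81.31 %


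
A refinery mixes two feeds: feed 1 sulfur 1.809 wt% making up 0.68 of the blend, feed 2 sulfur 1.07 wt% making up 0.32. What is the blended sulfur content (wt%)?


Linear sulfur blending: S_blend = x1*S1 + x2*S2
Contribution 1: 0.68 * 1.809 = 1.23012 wt%
Contribution 2: 0.32 * 1.07 = 0.3424 wt%
S_blend = 1.23012 + 0.3424 = 1.57252

1.57252 wt%


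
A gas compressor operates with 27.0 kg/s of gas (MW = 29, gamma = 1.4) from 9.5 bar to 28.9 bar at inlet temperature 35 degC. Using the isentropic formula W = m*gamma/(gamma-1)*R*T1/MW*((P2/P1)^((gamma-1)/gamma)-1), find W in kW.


Isentropic work: W = m*(gamma/(gamma-1))*(R*T1/MW)*((P2/P1)^((gamma-1)/gamma) - 1)
T1 = 35 + 273.15 = 308.15 K
Pressure ratio = 28.9 / 9.5 = 3.04211
Exponent = (1.4 - 1)/1.4 = 0.285714
(P2/P1)^exp - 1 = 3.04211^0.285714 - 1 = 0.3742
W = 27.0 * 1.4 / 0.4 * 8.314 * 308.15 / 29 * 0.3742 = 3124

3124 kW


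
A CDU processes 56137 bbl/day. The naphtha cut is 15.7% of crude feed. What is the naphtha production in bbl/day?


Crude throughput = 56137 bbl/day
Fraction yield = 15.7%
yield = throughput * fraction / 100
yield = 56137 * 15.7 / 100 = 8813.509

8813.509 bbl/day


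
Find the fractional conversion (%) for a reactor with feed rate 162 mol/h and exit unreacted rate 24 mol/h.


X = (F_in - F_out) / F_in * 100
Moles reacted = 162 - 24 = 138
X = 138 / 162 * 100
= 0.8519 * 100
= 85.19 %

85.19 %


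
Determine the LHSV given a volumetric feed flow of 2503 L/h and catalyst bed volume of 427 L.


LHSV = volumetric feed rate / catalyst volume
= 2503 L/h / 427 L
= 5.862 h^-1

5.862 h^-1


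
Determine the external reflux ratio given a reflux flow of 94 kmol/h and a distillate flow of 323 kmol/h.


Reflux ratio definition: R = L / D (liquid returned / distillate withdrawn)
L = 94 kmol/h, D = 323 kmol/h
R = 94 / 323 = 0.2910

0.2910


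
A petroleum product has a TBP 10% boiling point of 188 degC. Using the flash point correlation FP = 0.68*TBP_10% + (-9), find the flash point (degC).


FP = 0.68 * 188 + (-9) = 118.84

118.84 degC


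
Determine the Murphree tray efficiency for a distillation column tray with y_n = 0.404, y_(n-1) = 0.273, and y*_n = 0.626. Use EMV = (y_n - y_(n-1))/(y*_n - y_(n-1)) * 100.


Murphree vapor efficiency: EMV = (y_n - y_(n-1)) / (y*_n - y_(n-1)) * 100
EMV = (0.404 - 0.273) / (0.626 - 0.273) * 100 = 0.131 / 0.353 * 100 = 37.11

37.11 %


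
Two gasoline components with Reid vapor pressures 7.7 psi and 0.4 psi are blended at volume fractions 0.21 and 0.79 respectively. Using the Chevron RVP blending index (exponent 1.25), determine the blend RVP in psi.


Chevron index: RVP_blend = (sum xi*RVPi^1.25)^(1/1.25)
RVP^1.25 terms: 0.21 * 7.7^1.25 + 0.79 * 0.4^1.25 = 2.9449
RVP_blend = 2.9449^(1/1.25) = 2.373

2.373 psi


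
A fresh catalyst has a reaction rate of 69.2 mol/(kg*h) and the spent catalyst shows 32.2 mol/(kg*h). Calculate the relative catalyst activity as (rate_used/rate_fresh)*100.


Activity (%) = (rate_used / rate_fresh) * 100
rate_used = 32.2, rate_fresh = 69.2
= (32.2 / 69.2) * 100
= 0.4653 * 100 = 46.53

46.53 %


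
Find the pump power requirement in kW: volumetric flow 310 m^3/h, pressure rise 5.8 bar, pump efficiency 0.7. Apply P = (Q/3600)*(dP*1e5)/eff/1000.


Q = 310 / 3600 = 0.0861111 m^3/s
P = 0.0861111 * (5.8 * 1e5) / 0.7 / 1000 = 71.35

71.35 kW


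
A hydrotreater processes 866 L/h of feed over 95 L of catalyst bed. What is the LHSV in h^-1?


LHSV = volumetric feed rate / catalyst volume
= 866 L/h / 95 L
= 9.116 h^-1

9.116 h^-1


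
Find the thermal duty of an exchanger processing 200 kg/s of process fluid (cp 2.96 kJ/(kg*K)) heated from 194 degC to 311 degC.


Q = m_dot * cp * delta_T
delta_T = 311 - 194 = 117 K
Q = 200 * 2.96 * 117
= 592 * 117
= 69264 kW

69264 kW


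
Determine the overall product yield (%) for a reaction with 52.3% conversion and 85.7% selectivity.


Overall yield = conversion (%) * selectivity (%) / 100
Conversion = 52.3%, Selectivity = 85.7%
Y = 52.3 * 85.7 / 100
= 44.8211 %

44.8211 %


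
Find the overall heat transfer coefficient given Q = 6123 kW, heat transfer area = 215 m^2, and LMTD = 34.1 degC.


From Q = U*A*LMTD, U = Q / (A * LMTD)
U = 6123 / (215 * 34.1) = 6123 / 7331.5 = 0.8352

0.8352 kW/(m^2*K)


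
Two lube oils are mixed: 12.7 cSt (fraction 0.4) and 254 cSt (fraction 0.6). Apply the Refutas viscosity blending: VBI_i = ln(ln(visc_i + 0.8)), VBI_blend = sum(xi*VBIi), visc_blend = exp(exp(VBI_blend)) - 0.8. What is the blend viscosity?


Refutas method: VBN_i = 14.534*ln(ln(visc_i + 0.8)) + 10.975, blended linearly by mass fraction; since VBN is linear in VBI_i = ln(ln(visc_i + 0.8)) and the fractions sum to 1, blend VBI directly: visc = exp(exp(VBI_blend)) - 0.8
VBI_1 = ln(ln(12.7 + 0.8)) = 0.956545
VBI_2 = ln(ln(254 + 0.8)) = 1.71208
VBI_blend = 0.4 * 0.956545 + 0.6 * 1.71208 = 1.40987
visc_blend = exp(exp(1.40987)) - 0.8 = 59.26

59.26 cSt


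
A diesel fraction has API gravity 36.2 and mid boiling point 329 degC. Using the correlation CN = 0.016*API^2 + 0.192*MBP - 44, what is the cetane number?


CN = 0.016 * 36.2^2 + 0.192 * 329 - 44
CN = 20.96704 + 63.168 - 44 = 40.13504

40.13504


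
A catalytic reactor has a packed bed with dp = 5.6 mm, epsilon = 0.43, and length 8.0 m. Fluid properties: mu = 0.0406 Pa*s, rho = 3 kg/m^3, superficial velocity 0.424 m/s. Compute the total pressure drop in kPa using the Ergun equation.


dp = 5.6 mm = 0.0056 m
Viscous term = 150*0.0406*0.424*(1-0.43)^2 / (0.0056^2*0.43^3) = 336474
Inertial term = 1.75*3*0.424^2*(1-0.43) / (0.0056*0.43^3) = 1208.29
dP/L = 336474 + 1208.29 = 337682 Pa/m
dP = 337682 * 8.0 / 1000 = 2701 kPa

2701 kPa


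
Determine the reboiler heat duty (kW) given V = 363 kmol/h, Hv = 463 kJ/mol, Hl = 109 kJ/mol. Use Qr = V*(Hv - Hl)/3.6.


Qr = 363 * (463 - 109) / 3.6 = 363 * 354 / 3.6 = 35700

35700 kW


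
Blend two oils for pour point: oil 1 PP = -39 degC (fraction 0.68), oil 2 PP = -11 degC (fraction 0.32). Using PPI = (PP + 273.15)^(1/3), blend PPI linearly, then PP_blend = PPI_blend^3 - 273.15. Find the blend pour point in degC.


PPI_1 = (-39 + 273.15)^(1/3) = 6.163557
PPI_2 = (-11 + 273.15)^(1/3) = 6.400049
PPI_blend = 0.68 * 6.163557 + 0.32 * 6.400049 = 6.239234
PP_blend = 6.239234^3 - 273.15 = 242.8812 - 273.15 = -30.27

-30.27 degC


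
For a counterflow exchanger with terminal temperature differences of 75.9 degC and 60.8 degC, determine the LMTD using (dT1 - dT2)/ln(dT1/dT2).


LMTD = (dT1 - dT2) / ln(dT1/dT2)
= (75.9 - 60.8) / ln(75.9 / 60.8) = 15.1 / 0.221827 = 68.07

68.07 degC


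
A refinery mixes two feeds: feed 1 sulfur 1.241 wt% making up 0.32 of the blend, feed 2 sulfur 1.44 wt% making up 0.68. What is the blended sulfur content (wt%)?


Linear sulfur blending: S_blend = x1*S1 + x2*S2
Contribution 1: 0.32 * 1.241 = 0.39712 wt%
Contribution 2: 0.68 * 1.44 = 0.9792 wt%
S_blend = 0.39712 + 0.9792 = 1.37632

1.37632 wt%


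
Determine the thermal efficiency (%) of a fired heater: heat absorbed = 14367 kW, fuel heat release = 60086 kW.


Furnace efficiency = Q_absorbed / Q_fuel * 100
= 14367 / 60086 * 100 = 23.91

23.91 %


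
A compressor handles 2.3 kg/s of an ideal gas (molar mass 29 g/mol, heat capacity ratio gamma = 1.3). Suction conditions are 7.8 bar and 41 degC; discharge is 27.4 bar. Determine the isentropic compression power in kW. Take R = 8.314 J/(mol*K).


Isentropic work: W = m*(gamma/(gamma-1))*(R*T1/MW)*((P2/P1)^((gamma-1)/gamma) - 1)
T1 = 41 + 273.15 = 314.15 K
Pressure ratio = 27.4 / 7.8 = 3.51282
Exponent = (1.3 - 1)/1.3 = 0.230769
(P2/P1)^exp - 1 = 3.51282^0.230769 - 1 = 0.336351
W = 2.3 * 1.3 / 0.3 * 8.314 * 314.15 / 29 * 0.336351 = 301.9

301.9 kW


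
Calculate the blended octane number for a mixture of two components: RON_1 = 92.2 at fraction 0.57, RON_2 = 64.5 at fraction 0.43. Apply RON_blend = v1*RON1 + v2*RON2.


Linear blending: RON_blend = sum(vi * RONi)
Contribution 1: 0.57 * 92.2 = 52.554
Contribution 2: 0.43 * 64.5 = 27.735
RON_blend = 52.554 + 27.735 = 80.289

80.289


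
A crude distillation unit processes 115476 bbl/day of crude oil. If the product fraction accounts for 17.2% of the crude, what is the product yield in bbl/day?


Crude throughput = 115476 bbl/day
Fraction yield = 17.2%
yield = throughput * fraction / 100
yield = 115476 * 17.2 / 100 = 19861.872

19861.872 bbl/day


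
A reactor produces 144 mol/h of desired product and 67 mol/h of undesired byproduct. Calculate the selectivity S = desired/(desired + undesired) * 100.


Selectivity = desired / (desired + undesired) * 100
Total products = 144 + 67 = 211 mol/h
S = 144 / 211 * 100
= 0.6825 * 100
= 68.25 %

68.25 %


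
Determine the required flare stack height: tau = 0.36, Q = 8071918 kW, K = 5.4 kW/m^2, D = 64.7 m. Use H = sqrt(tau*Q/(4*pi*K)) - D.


tau*Q/(4*pi*K) = 0.36 * 8071918 / (4 * pi * 5.4) = 42822.9
sqrt(42822.9) = 206.937
H = 206.937 - 64.7 = 142.2

142.2 m


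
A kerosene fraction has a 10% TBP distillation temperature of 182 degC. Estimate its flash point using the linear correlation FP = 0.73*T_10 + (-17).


FP = 0.73 * 182 + (-17) = 115.86

115.86 degC


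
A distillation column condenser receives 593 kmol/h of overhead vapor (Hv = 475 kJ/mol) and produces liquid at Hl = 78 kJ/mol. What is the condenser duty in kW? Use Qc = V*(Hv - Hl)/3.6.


Qc = 593 * (475 - 78) / 3.6 = 593 * 397 / 3.6 = 65390

65390 kW


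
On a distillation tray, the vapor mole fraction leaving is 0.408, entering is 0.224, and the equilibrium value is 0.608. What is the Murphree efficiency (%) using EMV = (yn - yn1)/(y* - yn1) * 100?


Murphree vapor efficiency: EMV = (y_n - y_(n-1)) / (y*_n - y_(n-1)) * 100
EMV = (0.408 - 0.224) / (0.608 - 0.224) * 100 = 0.184 / 0.384 * 100 = 47.92

47.92 %


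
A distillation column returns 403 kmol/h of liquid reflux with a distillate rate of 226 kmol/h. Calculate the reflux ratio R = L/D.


Reflux ratio definition: R = L / D (liquid returned / distillate withdrawn)
L = 403 kmol/h, D = 226 kmol/h
R = 403 / 226 = 1.783

1.783


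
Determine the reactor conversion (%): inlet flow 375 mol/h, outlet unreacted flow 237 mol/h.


X = (F_in - F_out) / F_in * 100
Moles reacted = 375 - 237 = 138
X = 138 / 375 * 100
= 0.3680 * 100
= 36.80 %

36.80 %


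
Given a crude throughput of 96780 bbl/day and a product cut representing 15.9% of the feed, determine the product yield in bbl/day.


Crude throughput = 96780 bbl/day
Fraction yield = 15.9%
yield = throughput * fraction / 100
yield = 96780 * 15.9 / 100 = 15388.02

15388.02 bbl/day


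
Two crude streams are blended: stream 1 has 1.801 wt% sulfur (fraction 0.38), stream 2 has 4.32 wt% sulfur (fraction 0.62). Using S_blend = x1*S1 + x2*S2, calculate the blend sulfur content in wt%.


Linear sulfur blending: S_blend = x1*S1 + x2*S2
Contribution 1: 0.38 * 1.801 = 0.68438 wt%
Contribution 2: 0.62 * 4.32 = 2.6784 wt%
S_blend = 0.68438 + 2.6784 = 3.36278

3.36278 wt%


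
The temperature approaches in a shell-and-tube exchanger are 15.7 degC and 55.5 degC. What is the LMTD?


LMTD = (dT1 - dT2) / ln(dT1/dT2)
= (15.7 - 55.5) / ln(15.7 / 55.5) = -39.8 / -1.26272 = 31.52

31.52 degC


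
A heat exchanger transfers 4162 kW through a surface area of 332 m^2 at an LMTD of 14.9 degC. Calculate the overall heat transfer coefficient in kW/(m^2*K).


From Q = U*A*LMTD, U = Q / (A * LMTD)
U = 4162 / (332 * 14.9) = 4162 / 4946.8 = 0.8414

0.8414 kW/(m^2*K)


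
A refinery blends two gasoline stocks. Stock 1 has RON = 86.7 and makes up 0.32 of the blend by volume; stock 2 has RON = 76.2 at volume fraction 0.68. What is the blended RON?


Linear blending: RON_blend = sum(vi * RONi)
Contribution 1: 0.32 * 86.7 = 27.744
Contribution 2: 0.68 * 76.2 = 51.816
RON_blend = 27.744 + 51.816 = 79.56

79.56


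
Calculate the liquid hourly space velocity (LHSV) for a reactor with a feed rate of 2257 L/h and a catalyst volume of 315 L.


LHSV = volumetric feed rate / catalyst volume
= 2257 L/h / 315 L
= 7.165 h^-1

7.165 h^-1


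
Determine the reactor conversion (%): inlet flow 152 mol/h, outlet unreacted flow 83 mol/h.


X = (F_in - F_out) / F_in * 100
Moles reacted = 152 - 83 = 69
X = 69 / 152 * 100
= 0.4539 * 100
= 45.39 %

45.39 %


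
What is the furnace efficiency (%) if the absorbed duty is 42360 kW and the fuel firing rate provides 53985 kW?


Furnace efficiency = Q_absorbed / Q_fuel * 100
= 42360 / 53985 * 100 = 78.47

78.47 %


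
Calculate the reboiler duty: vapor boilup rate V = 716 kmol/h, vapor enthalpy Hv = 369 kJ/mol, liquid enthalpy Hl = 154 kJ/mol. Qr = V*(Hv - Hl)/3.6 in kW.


Qr = 716 * (369 - 154) / 3.6 = 716 * 215 / 3.6 = 42760

42760 kW


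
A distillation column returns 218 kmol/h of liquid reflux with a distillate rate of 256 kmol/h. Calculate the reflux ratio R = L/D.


Reflux ratio definition: R = L / D (liquid returned / distillate withdrawn)
L = 218 kmol/h, D = 256 kmol/h
R = 218 / 256 = 0.8516

0.8516


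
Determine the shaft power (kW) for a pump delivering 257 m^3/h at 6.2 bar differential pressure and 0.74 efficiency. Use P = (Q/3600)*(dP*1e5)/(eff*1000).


Q = 257 / 3600 = 0.0713889 m^3/s
P = 0.0713889 * (6.2 * 1e5) / 0.74 / 1000 = 59.81

59.81 kW


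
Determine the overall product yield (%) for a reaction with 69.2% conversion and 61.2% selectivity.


Overall yield = conversion (%) * selectivity (%) / 100
Conversion = 69.2%, Selectivity = 61.2%
Y = 69.2 * 61.2 / 100
= 42.3504 %

42.3504 %


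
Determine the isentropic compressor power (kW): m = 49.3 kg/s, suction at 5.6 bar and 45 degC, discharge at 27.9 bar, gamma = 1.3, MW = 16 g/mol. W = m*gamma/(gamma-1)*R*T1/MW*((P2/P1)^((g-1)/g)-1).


Isentropic work: W = m*(gamma/(gamma-1))*(R*T1/MW)*((P2/P1)^((gamma-1)/gamma) - 1)
T1 = 45 + 273.15 = 318.15 K
Pressure ratio = 27.9 / 5.6 = 4.98214
Exponent = (1.3 - 1)/1.3 = 0.230769
(P2/P1)^exp - 1 = 4.98214^0.230769 - 1 = 0.448578
W = 49.3 * 1.3 / 0.3 * 8.314 * 318.15 / 16 * 0.448578 = 15840

15840 kW


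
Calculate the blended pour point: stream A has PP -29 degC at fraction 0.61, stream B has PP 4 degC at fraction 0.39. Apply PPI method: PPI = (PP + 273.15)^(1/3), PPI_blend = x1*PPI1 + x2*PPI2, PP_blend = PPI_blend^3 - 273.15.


PPI_1 = (-29 + 273.15)^(1/3) = 6.25008
PPI_2 = (4 + 273.15)^(1/3) = 6.51986
PPI_blend = 0.61 * 6.25008 + 0.39 * 6.51986 = 6.355294
PP_blend = 6.355294^3 - 273.15 = 256.6888 - 273.15 = -16.46

-16.46 degC


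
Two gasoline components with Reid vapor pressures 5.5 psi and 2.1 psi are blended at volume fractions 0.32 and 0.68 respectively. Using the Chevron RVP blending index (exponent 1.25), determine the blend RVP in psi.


Chevron index: RVP_blend = (sum xi*RVPi^1.25)^(1/1.25)
RVP^1.25 terms: 0.32 * 5.5^1.25 + 0.68 * 2.1^1.25 = 4.4143
RVP_blend = 4.4143^(1/1.25) = 3.280

3.280 psi


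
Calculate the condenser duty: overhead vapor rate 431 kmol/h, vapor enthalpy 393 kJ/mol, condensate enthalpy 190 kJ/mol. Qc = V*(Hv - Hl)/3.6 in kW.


Qc = 431 * (393 - 190) / 3.6 = 431 * 203 / 3.6 = 24300

24300 kW


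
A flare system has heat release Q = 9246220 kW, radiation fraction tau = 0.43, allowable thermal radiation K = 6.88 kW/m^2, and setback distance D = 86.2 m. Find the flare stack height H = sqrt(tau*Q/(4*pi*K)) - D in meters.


tau*Q/(4*pi*K) = 0.43 * 9246220 / (4 * pi * 6.88) = 45986.9
sqrt(45986.9) = 214.446
H = 214.446 - 86.2 = 128.2

128.2 m


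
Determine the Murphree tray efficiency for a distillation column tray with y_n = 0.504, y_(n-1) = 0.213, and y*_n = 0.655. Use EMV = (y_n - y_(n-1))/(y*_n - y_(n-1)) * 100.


Murphree vapor efficiency: EMV = (y_n - y_(n-1)) / (y*_n - y_(n-1)) * 100
EMV = (0.504 - 0.213) / (0.655 - 0.213) * 100 = 0.291 / 0.442 * 100 = 65.84

65.84 %


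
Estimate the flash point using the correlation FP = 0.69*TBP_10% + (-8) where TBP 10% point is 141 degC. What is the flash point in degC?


FP = 0.69 * 141 + (-8) = 89.29

89.29 degC


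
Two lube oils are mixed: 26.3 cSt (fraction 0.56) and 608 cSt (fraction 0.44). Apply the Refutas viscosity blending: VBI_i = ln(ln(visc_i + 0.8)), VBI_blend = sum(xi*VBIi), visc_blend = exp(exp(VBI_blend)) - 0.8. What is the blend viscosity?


Refutas method: VBN_i = 14.534*ln(ln(visc_i + 0.8)) + 10.975, blended linearly by mass fraction; since VBN is linear in VBI_i = ln(ln(visc_i + 0.8)) and the fractions sum to 1, blend VBI directly: visc = exp(exp(VBI_blend)) - 0.8
VBI_1 = ln(ln(26.3 + 0.8)) = 1.19378
VBI_2 = ln(ln(608 + 0.8)) = 1.85809
VBI_blend = 0.56 * 1.19378 + 0.44 * 1.85809 = 1.48608
visc_blend = exp(exp(1.48608)) - 0.8 = 82.27

82.27 cSt


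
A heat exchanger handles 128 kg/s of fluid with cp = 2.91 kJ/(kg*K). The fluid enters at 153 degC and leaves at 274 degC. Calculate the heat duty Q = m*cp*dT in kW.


Q = m_dot * cp * delta_T
delta_T = 274 - 153 = 121 K
Q = 128 * 2.91 * 121
= 372.48 * 121
= 45070.08 kW

45070.08 kW


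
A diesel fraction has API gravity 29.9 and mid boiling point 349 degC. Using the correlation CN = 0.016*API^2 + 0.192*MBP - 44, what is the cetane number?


CN = 0.016 * 29.9^2 + 0.192 * 349 - 44
CN = 14.30416 + 67.008 - 44 = 37.31216

37.31216


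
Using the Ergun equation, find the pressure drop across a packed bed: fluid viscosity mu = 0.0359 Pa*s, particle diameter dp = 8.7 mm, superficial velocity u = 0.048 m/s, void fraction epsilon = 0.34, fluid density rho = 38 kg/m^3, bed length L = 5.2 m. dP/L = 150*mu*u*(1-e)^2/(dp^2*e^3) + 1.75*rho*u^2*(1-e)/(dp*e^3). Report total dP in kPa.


dp = 8.7 mm = 0.0087 m
Viscous term = 150*0.0359*0.048*(1-0.34)^2 / (0.0087^2*0.34^3) = 37847.7
Inertial term = 1.75*38*0.048^2*(1-0.34) / (0.0087*0.34^3) = 295.728
dP/L = 37847.7 + 295.728 = 38143.4 Pa/m
dP = 38143.4 * 5.2 / 1000 = 198.3 kPa

198.3 kPa


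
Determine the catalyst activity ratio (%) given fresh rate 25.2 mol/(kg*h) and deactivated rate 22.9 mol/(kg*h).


Activity (%) = (rate_used / rate_fresh) * 100
rate_used = 22.9, rate_fresh = 25.2
= (22.9 / 25.2) * 100
= 0.9087 * 100 = 90.87

90.87 %


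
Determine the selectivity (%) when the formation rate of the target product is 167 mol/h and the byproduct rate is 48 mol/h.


Selectivity = desired / (desired + undesired) * 100
Total products = 167 + 48 = 215 mol/h
S = 167 / 215 * 100
= 0.7767 * 100
= 77.67 %

77.67 %


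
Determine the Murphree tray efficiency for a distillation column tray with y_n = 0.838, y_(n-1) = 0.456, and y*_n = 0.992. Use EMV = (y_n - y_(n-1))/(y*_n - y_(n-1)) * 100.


Murphree vapor efficiency: EMV = (y_n - y_(n-1)) / (y*_n - y_(n-1)) * 100
EMV = (0.838 - 0.456) / (0.992 - 0.456) * 100 = 0.382 / 0.536 * 100 = 71.27

71.27 %


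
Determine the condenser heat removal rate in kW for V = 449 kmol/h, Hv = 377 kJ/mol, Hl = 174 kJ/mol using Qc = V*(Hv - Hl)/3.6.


Qc = 449 * (377 - 174) / 3.6 = 449 * 203 / 3.6 = 25320

25320 kW


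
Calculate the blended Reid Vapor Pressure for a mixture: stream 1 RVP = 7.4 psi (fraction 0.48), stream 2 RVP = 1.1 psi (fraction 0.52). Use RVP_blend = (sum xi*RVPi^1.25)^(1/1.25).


Chevron index: RVP_blend = (sum xi*RVPi^1.25)^(1/1.25)
RVP^1.25 terms: 0.48 * 7.4^1.25 + 0.52 * 1.1^1.25 = 6.44422
RVP_blend = 6.44422^(1/1.25) = 4.440

4.440 psi


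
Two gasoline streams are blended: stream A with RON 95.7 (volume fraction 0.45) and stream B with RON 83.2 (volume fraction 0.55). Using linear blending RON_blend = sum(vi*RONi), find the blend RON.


Linear blending: RON_blend = sum(vi * RONi)
Contribution 1: 0.45 * 95.7 = 43.065
Contribution 2: 0.55 * 83.2 = 45.76
RON_blend = 43.065 + 45.76 = 88.825

88.825


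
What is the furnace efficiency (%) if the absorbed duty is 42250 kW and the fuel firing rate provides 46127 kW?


Furnace efficiency = Q_absorbed / Q_fuel * 100
= 42250 / 46127 * 100 = 91.59

91.59 %


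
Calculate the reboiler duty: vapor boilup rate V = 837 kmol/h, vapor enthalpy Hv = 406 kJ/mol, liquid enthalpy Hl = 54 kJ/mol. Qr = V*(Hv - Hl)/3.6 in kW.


Qr = 837 * (406 - 54) / 3.6 = 837 * 352 / 3.6 = 81840

81840 kW


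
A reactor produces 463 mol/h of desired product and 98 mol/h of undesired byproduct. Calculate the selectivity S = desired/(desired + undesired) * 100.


Selectivity = desired / (desired + undesired) * 100
Total products = 463 + 98 = 561 mol/h
S = 463 / 561 * 100
= 0.8253 * 100
= 82.53 %

82.53 %


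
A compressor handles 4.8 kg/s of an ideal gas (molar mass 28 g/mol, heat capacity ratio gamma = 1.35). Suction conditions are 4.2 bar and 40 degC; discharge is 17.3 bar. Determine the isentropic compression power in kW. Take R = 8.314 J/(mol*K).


Isentropic work: W = m*(gamma/(gamma-1))*(R*T1/MW)*((P2/P1)^((gamma-1)/gamma) - 1)
T1 = 40 + 273.15 = 313.15 K
Pressure ratio = 17.3 / 4.2 = 4.11905
Exponent = (1.35 - 1)/1.35 = 0.259259
(P2/P1)^exp - 1 = 4.11905^0.259259 - 1 = 0.443417
W = 4.8 * 1.35 / 0.35 * 8.314 * 313.15 / 28 * 0.443417 = 763.3

763.3 kW


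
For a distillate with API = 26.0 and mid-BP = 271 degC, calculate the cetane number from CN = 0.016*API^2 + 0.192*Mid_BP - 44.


CN = 0.016 * 26.0^2 + 0.192 * 271 - 44
CN = 10.816 + 52.032 - 44 = 18.848

18.848


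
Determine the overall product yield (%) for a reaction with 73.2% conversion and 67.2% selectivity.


Overall yield = conversion (%) * selectivity (%) / 100
Conversion = 73.2%, Selectivity = 67.2%
Y = 73.2 * 67.2 / 100
= 49.1904 %

49.1904 %


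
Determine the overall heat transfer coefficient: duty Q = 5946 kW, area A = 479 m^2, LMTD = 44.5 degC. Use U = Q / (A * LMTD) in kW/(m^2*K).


From Q = U*A*LMTD, U = Q / (A * LMTD)
U = 5946 / (479 * 44.5) = 5946 / 21315.5 = 0.2790

0.2790 kW/(m^2*K)


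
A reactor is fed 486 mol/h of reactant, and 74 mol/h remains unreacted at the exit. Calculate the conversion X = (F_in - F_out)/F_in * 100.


X = (F_in - F_out) / F_in * 100
Moles reacted = 486 - 74 = 412
X = 412 / 486 * 100
= 0.8477 * 100
= 84.77 %

84.77 %


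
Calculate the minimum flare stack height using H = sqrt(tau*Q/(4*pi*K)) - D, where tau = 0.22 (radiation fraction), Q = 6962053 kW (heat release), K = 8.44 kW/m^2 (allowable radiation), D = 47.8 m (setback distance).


tau*Q/(4*pi*K) = 0.22 * 6962053 / (4 * pi * 8.44) = 14441.3
sqrt(14441.3) = 120.172
H = 120.172 - 47.8 = 72.37

72.37 m


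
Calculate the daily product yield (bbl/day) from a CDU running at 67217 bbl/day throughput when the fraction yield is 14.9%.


Crude throughput = 67217 bbl/day
Fraction yield = 14.9%
yield = throughput * fraction / 100
yield = 67217 * 14.9 / 100 = 10015.333

10015.333 bbl/day


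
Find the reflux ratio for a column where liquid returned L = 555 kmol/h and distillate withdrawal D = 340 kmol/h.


Reflux ratio definition: R = L / D (liquid returned / distillate withdrawn)
L = 555 kmol/h, D = 340 kmol/h
R = 555 / 340 = 1.632

1.632


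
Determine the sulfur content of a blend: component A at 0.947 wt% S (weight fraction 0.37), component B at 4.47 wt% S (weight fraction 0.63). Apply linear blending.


Linear sulfur blending: S_blend = x1*S1 + x2*S2
Contribution 1: 0.37 * 0.947 = 0.35039 wt%
Contribution 2: 0.63 * 4.47 = 2.8161 wt%
S_blend = 0.35039 + 2.8161 = 3.16649

3.16649 wt%


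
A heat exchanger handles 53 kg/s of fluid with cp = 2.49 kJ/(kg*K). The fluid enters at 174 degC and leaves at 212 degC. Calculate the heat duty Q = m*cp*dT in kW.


Q = m_dot * cp * delta_T
delta_T = 212 - 174 = 38 K
Q = 53 * 2.49 * 38
= 131.97 * 38
= 5014.86 kW

5014.86 kW


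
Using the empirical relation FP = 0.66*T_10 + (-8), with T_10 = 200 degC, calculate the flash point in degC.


FP = 0.66 * 200 + (-8) = 124

124 degC


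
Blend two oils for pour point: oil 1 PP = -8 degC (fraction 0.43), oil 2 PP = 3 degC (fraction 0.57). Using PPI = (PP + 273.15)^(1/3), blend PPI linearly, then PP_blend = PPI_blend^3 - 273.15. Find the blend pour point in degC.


PPI_1 = (-8 + 273.15)^(1/3) = 6.42437
PPI_2 = (3 + 273.15)^(1/3) = 6.512009
PPI_blend = 0.43 * 6.42437 + 0.57 * 6.512009 = 6.474324
PP_blend = 6.474324^3 - 273.15 = 271.3834 - 273.15 = -1.77

-1.77 degC


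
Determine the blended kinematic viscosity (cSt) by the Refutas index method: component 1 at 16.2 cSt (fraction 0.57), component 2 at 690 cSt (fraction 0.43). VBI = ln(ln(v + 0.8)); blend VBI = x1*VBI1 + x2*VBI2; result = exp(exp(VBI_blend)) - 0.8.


Refutas method: VBN_i = 14.534*ln(ln(visc_i + 0.8)) + 10.975, blended linearly by mass fraction; since VBN is linear in VBI_i = ln(ln(visc_i + 0.8)) and the fractions sum to 1, blend VBI directly: visc = exp(exp(VBI_blend)) - 0.8
VBI_1 = ln(ln(16.2 + 0.8)) = 1.04141
VBI_2 = ln(ln(690 + 0.8)) = 1.87761
VBI_blend = 0.57 * 1.04141 + 0.43 * 1.87761 = 1.40098
visc_blend = exp(exp(1.40098)) - 0.8 = 57.13

57.13 cSt


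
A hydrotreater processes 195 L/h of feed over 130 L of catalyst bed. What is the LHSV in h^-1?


LHSV = volumetric feed rate / catalyst volume
= 195 L/h / 130 L
= 1.500 h^-1

1.500 h^-1


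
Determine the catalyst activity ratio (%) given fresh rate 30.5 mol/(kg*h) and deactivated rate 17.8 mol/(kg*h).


Activity (%) = (rate_used / rate_fresh) * 100
rate_used = 17.8, rate_fresh = 30.5
= (17.8 / 30.5) * 100
= 0.5836 * 100 = 58.36

58.36 %


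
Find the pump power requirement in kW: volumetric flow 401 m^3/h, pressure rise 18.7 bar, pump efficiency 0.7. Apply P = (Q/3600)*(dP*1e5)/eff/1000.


Q = 401 / 3600 = 0.111389 m^3/s
P = 0.111389 * (18.7 * 1e5) / 0.7 / 1000 = 297.6

297.6 kW


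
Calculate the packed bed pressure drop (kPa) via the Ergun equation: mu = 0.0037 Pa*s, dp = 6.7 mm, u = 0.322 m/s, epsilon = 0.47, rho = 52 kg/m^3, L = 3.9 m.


dp = 6.7 mm = 0.0067 m
Viscous term = 150*0.0037*0.322*(1-0.47)^2 / (0.0067^2*0.47^3) = 10771
Inertial term = 1.75*52*0.322^2*(1-0.47) / (0.0067*0.47^3) = 7188.87
dP/L = 10771 + 7188.87 = 17959.9 Pa/m
dP = 17959.9 * 3.9 / 1000 = 70.04 kPa

70.04 kPa


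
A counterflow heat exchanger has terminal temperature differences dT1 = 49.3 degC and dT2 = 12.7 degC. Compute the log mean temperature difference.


LMTD = (dT1 - dT2) / ln(dT1/dT2)
= (49.3 - 12.7) / ln(49.3 / 12.7) = 36.6 / 1.35632 = 26.98

26.98 degC


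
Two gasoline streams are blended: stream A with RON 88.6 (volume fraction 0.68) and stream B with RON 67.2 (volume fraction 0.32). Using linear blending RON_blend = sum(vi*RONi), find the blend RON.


Linear blending: RON_blend = sum(vi * RONi)
Contribution 1: 0.68 * 88.6 = 60.248
Contribution 2: 0.32 * 67.2 = 21.504
RON_blend = 60.248 + 21.504 = 81.752

81.752
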